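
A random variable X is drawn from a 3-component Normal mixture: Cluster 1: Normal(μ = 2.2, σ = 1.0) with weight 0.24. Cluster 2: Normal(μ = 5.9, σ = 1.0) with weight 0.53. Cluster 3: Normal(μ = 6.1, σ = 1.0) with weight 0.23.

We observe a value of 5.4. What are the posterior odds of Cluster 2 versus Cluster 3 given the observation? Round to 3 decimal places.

2.598

Posterior odds = (P(Z=i) f_i(x)) / (P(Z=j) f_j(x)); the normalising sum cancels.
Evaluate each component's likelihood at the observed value:
  p_1 = (1/(1.0·√(2π)))·exp(−(5.4−2.2)²/(2·1.0²)) = 0.398942·exp(-5.12000) = 0.00238409
  p_2 = (1/(1.0·√(2π)))·exp(−(5.4−5.9)²/(2·1.0²)) = 0.398942·exp(-0.12500) = 0.352065
  p_3 = (1/(1.0·√(2π)))·exp(−(5.4−6.1)²/(2·1.0²)) = 0.398942·exp(-0.24500) = 0.312254
Odds = (0.53/0.23) × (0.352065/0.312254) = 2.30435 × 1.1275 ≈ 2.598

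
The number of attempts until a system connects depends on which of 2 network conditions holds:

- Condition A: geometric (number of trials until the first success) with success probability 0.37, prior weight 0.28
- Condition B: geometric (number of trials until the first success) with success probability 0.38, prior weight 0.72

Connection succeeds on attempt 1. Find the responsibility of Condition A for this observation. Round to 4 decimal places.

P(component k | x) = π_k·f_k(x) / marginal(x), where marginal(x) = Σ_j π_j·f_j(x).
Evaluate each component's likelihood at the observed value:
  p_A = 0.37·(1−0.37)^0 = 0.37·1 = 0.37
  p_B = 0.38·(1−0.38)^0 = 0.38·1 = 0.38
Weight by the priors:
  π_A·p_A = 0.28 × 0.37 = 0.1036
  π_B·p_B = 0.72 × 0.38 = 0.2736
Marginal: 0.1036 + 0.2736 = 0.3772
P(Condition A | 1) ≈ 0.2747

0.2747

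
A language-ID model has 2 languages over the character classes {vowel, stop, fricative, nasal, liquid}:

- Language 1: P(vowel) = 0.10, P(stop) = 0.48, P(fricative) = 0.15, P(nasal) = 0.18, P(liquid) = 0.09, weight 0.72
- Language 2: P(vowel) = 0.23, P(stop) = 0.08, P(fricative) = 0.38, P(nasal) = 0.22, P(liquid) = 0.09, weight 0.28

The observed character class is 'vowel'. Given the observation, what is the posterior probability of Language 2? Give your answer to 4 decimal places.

0.4721

The responsibility of component k is π_k f_k(x) divided by Σ_j π_j f_j(x).
Component likelihoods at x = 'vowel':
  L_1 = 0.1
  L_2 = 0.23
Weight by the priors:
  π_1·L_1 = 0.72 × 0.1 = 0.072
  π_2·L_2 = 0.28 × 0.23 = 0.0644
Evidence: 0.072 + 0.0644 = 0.1364
P(Language 2 | the observation) = 0.0644 / 0.1364 ≈ 0.4721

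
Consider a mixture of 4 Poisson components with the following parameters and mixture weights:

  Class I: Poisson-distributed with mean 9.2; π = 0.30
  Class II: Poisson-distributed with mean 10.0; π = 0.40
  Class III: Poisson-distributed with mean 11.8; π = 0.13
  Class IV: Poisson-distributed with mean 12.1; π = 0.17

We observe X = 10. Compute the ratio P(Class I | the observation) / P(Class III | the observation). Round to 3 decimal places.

2.579

The posterior odds equal the prior odds times the likelihood ratio: (π_i/π_j)·(f_i(x)/f_j(x)).
Component likelihoods at x = 10:
  f_I = 0.12095
  f_II = 0.12511
  f_III = 0.108239
  f_IV = 0.103069
Odds = (0.30/0.13) × (0.12095/0.108239) = 2.30769 × 1.11744 ≈ 2.579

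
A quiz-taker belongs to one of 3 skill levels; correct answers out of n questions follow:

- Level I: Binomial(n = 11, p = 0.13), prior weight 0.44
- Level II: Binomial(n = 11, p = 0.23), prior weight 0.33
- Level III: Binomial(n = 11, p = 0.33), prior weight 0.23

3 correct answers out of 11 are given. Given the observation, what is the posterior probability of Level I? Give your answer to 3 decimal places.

0.276

P(component k | x) = P(Z=k)·f_k(x) / marginal(x), where marginal(x) = Σ_j P(Z=j)·f_j(x).
Component likelihoods at x = 3 correct answers out of 11:
  f_I = C(11,3)·0.13^3·0.87^8 = 165·0.002197·0.328212 = 0.118978
  f_II = C(11,3)·0.23^3·0.77^8 = 165·0.012167·0.123574 = 0.248081
  f_III = C(11,3)·0.33^3·0.67^8 = 165·0.035937·0.0406068 = 0.240782
Prior × likelihood for each component:
  P(Z=I)·f_I = 0.44 × 0.118978 = 0.0523505
  P(Z=II)·f_II = 0.33 × 0.248081 = 0.0818667
  P(Z=III)·f_III = 0.23 × 0.240782 = 0.0553799
Evidence: 0.0523505 + 0.0818667 + 0.0553799 = 0.189597
So the posterior for Level I is 0.0523505 / 0.189597 ≈ 0.276.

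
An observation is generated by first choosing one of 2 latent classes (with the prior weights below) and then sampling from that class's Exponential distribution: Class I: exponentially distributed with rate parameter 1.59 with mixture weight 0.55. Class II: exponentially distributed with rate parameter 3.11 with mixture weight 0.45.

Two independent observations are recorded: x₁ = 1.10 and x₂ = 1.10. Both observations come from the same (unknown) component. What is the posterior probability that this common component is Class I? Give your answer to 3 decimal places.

0.901

P(component k | x) = P(Z=k)·f_k(x) / marginal(x), where marginal(x) = Σ_j P(Z=j)·f_j(x).
Since both observations come from the same component, the likelihood for component k is f_k(x₁)·f_k(x₂).
  p_I = [0.276577] × [0.276577] = 0.0764948
  p_II = [0.101634] × [0.101634] = 0.0103295
Unnormalised posteriors:
  P(Z=I)·p_I = 0.55 × 0.0764948 = 0.0420722
  P(Z=II)·p_II = 0.45 × 0.0103295 = 0.00464826
Evidence: 0.0420722 + 0.00464826 = 0.0467204
Responsibility of Class I: 0.0420722 / 0.0467204 ≈ 0.901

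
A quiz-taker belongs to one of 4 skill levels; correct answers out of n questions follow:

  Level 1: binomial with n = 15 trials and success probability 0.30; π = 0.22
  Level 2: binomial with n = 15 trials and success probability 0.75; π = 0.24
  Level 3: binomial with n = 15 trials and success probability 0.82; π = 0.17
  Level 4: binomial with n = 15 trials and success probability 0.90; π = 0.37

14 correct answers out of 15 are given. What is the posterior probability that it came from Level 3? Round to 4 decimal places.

0.1663

The responsibility of component k is P(Z=k) f_k(x) divided by Σ_j P(Z=j) f_j(x).
Binomial probabilities:
  L_1 = C(15,14)·0.30^14·0.70^1 = 15·4.78297e-08·0.7 = 5.02212e-07
  L_2 = C(15,14)·0.75^14·0.25^1 = 15·0.0178179·0.25 = 0.0668173
  L_3 = C(15,14)·0.82^14·0.18^1 = 15·0.0621432·0.18 = 0.167787
  L_4 = C(15,14)·0.90^14·0.10^1 = 15·0.228768·0.1 = 0.343152
Prior × likelihood for each component:
  P(Z=1)·L_1 = 0.22 × 5.02212e-07 = 1.10487e-07
  P(Z=2)·L_2 = 0.24 × 0.0668173 = 0.0160362
  P(Z=3)·L_3 = 0.17 × 0.167787 = 0.0285237
  P(Z=4)·L_4 = 0.37 × 0.343152 = 0.126966
Marginal: 1.10487e-07 + 0.0160362 + 0.0285237 + 0.126966 = 0.171526
P(Level 3 | data) = 0.0285237 / 0.171526 ≈ 0.1663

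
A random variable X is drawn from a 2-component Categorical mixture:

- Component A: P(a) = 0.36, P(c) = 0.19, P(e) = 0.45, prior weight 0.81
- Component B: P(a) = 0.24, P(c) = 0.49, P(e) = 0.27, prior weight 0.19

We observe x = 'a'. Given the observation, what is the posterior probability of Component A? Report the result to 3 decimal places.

By Bayes' theorem, P(k | x) = P(Z=k) f_k(x) / Σ_j P(Z=j) f_j(x).
Evaluate each component's likelihood at the observed value:
  L_A = 0.36
  L_B = 0.24
Weight by the priors:
  P(Z=A)·L_A = 0.81 × 0.36 = 0.2916
  P(Z=B)·L_B = 0.19 × 0.24 = 0.0456
Marginal: 0.2916 + 0.0456 = 0.3372
Responsibility of Component A: 0.2916 / 0.3372 ≈ 0.865

0.865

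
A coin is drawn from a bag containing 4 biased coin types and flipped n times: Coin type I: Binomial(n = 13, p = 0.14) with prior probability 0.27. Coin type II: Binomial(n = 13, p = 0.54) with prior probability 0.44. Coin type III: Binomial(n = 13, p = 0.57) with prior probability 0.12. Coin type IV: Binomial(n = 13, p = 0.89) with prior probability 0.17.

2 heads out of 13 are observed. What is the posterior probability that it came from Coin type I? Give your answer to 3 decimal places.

P(component k | x) = π_k·f_k(x) / marginal(x), where marginal(x) = Σ_j π_j·f_j(x).
Evaluate each component's likelihood at the observed value:
  p_I = C(13,2)·0.14^2·0.86^11 = 78·0.0196·0.190319 = 0.29096
  p_II = C(13,2)·0.54^2·0.46^11 = 78·0.2916·0.000195135 = 0.00443832
  p_III = C(13,2)·0.57^2·0.43^11 = 78·0.3249·9.29294e-05 = 0.00235503
  p_IV = C(13,2)·0.89^2·0.11^11 = 78·0.7921·2.85312e-11 = 1.76276e-09
Multiply by the mixture weights:
  π_I·p_I = 0.27 × 0.29096 = 0.0785593
  π_II·p_II = 0.44 × 0.00443832 = 0.00195286
  π_III·p_III = 0.12 × 0.00235503 = 0.000282604
  π_IV·p_IV = 0.17 × 1.76276e-09 = 2.9967e-10
Normaliser: 0.0785593 + 0.00195286 + 0.000282604 + 2.9967e-10 = 0.0807947
So the posterior for Coin type I is 0.0785593 / 0.0807947 ≈ 0.972.

0.972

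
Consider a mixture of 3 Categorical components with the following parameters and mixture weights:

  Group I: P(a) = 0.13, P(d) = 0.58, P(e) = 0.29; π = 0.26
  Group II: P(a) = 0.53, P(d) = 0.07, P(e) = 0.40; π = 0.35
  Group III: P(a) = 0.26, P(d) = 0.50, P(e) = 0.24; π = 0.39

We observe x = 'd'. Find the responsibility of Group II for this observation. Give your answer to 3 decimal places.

0.066

Posterior ∝ prior × likelihood, so P(k | x) ∝ P(Z=k) f_k(x); normalise over all components.
Categorical probabilities:
  L_I = P(d | comp) = 0.58
  L_II = P(d | comp) = 0.07
  L_III = P(d | comp) = 0.50
Prior × likelihood for each component:
  P(Z=I)·L_I = 0.26 × 0.58 = 0.1508
  P(Z=II)·L_II = 0.35 × 0.07 = 0.0245
  P(Z=III)·L_III = 0.39 × 0.5 = 0.195
Denominator: 0.1508 + 0.0245 + 0.195 = 0.3703
So the posterior for Group II is 0.0245 / 0.3703 ≈ 0.066.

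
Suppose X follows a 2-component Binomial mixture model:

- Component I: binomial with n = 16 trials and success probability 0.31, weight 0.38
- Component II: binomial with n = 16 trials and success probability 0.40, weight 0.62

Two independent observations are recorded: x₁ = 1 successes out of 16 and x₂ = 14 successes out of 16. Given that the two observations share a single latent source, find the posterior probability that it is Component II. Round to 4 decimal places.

0.8740

Apply Bayes' rule: the posterior for each component is proportional to its prior times its likelihood at x.
Since both observations come from the same component, the likelihood for component k is f_k(x₁)·f_k(x₂).
  p_I = [C(16,1)·0.31^1·0.69^15 = 16·0.31·0.00382592 = 0.0189766] × [4.32457e-06] = 8.20656e-08
  p_II = [C(16,1)·0.40^1·0.60^15 = 16·0.4·0.000470185 = 0.00300918] × [0.000115964] = 3.48957e-07
Unnormalised posteriors:
  w_I·p_I = 0.38 × 8.20656e-08 = 3.11849e-08
  w_II·p_II = 0.62 × 3.48957e-07 = 2.16354e-07
Denominator: 3.11849e-08 + 2.16354e-07 = 2.47538e-07
P(Component II | data) = 2.16354e-07 / 2.47538e-07 ≈ 0.8740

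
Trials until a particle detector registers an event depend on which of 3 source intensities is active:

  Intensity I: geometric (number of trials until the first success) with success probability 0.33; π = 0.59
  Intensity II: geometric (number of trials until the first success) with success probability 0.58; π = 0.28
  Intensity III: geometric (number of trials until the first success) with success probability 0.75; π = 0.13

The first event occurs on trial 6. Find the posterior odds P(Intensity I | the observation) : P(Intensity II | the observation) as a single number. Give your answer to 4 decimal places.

12.3853

Only the two components matter; the odds are (P(Z=i) f_i(x)) / (P(Z=j) f_j(x)).
Geometric probabilities:
  f_I = 0.33·(1−0.33)^5 = 0.33·0.135013 = 0.0445541
  f_II = 0.58·(1−0.58)^5 = 0.58·0.0130691 = 0.00758009
  f_III = 0.75·(1−0.75)^5 = 0.75·0.000976562 = 0.000732422
0.0262869 / 0.00212243 ≈ 12.3853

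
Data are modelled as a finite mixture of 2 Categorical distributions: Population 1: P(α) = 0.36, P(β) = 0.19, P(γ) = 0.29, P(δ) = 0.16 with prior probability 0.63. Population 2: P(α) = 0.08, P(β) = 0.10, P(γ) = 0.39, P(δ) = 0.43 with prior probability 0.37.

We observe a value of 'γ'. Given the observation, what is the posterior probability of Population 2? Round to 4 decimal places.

Posterior ∝ prior × likelihood, so P(k | x) ∝ π_k f_k(x); normalise over all components.
Component likelihoods at x = 'γ':
  L_1 = P(γ | comp) = 0.29
  L_2 = P(γ | comp) = 0.39
Weight by the priors:
  π_1·L_1 = 0.63 × 0.29 = 0.1827
  π_2·L_2 = 0.37 × 0.39 = 0.1443
Denominator: 0.1827 + 0.1443 = 0.327
P(Population 2 | x) = 0.1443 / 0.327 ≈ 0.4413

0.4413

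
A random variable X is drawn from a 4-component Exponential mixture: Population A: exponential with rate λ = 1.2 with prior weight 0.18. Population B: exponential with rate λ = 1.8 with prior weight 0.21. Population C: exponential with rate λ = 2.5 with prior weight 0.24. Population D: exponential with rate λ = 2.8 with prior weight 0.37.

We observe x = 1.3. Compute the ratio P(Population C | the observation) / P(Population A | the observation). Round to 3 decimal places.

0.513

Since P(k|x) ∝ π_k f_k(x), the posterior odds are π_i f_i(x) / (π_j f_j(x)).
Evaluate each component's likelihood at the observed value:
  p_A = 1.2·e^(−1.2·1.3) = 1.2·e^(−1.5600) = 0.252163
  p_B = 1.8·e^(−1.8·1.3) = 1.8·e^(−2.3400) = 0.17339
  p_C = 2.5·e^(−2.5·1.3) = 2.5·e^(−3.2500) = 0.0969355
  p_D = 2.8·e^(−2.8·1.3) = 2.8·e^(−3.6400) = 0.0735066
Posterior odds = (π_C·p_C) / (π_A·p_A) = (0.24·0.0969355) / (0.18·0.252163) = 0.0232645 / 0.0453894 ≈ 0.513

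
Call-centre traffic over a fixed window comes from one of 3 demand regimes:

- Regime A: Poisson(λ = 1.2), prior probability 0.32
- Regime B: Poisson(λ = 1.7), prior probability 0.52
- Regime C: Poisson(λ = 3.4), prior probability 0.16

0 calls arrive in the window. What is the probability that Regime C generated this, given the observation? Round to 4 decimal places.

0.0271

P(component k | x) = w_k·f_k(x) / marginal(x), where marginal(x) = Σ_j w_j·f_j(x).
Poisson probabilities:
  L_A = 0.301194
  L_B = 0.182684
  L_C = 0.0333733
Unnormalised posteriors:
  w_A·L_A = 0.32 × 0.301194 = 0.0963821
  w_B·L_B = 0.52 × 0.182684 = 0.0949954
  w_C·L_C = 0.16 × 0.0333733 = 0.00533972
Denominator: 0.0963821 + 0.0949954 + 0.00533972 = 0.196717
P(Regime C | data) ≈ 0.0271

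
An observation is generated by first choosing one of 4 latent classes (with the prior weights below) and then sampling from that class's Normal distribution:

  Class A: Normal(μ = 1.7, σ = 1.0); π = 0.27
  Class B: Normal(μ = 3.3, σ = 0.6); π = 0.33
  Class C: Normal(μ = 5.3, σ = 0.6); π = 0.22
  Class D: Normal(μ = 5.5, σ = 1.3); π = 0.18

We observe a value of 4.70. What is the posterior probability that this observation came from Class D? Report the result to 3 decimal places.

The responsibility of component k is w_k f_k(x) divided by Σ_j w_j f_j(x).
Component likelihoods at x = 4.70:
  p_A = (1/(1.0·√(2π)))·exp(−(4.70−1.7)²/(2·1.0²)) = 0.398942·exp(-4.50000) = 0.00443185
  p_B = (1/(0.6·√(2π)))·exp(−(4.70−3.3)²/(2·0.6²)) = 0.664904·exp(-2.72222) = 0.0437031
  p_C = (1/(0.6·√(2π)))·exp(−(4.70−5.3)²/(2·0.6²)) = 0.664904·exp(-0.50000) = 0.403285
  p_D = (1/(1.3·√(2π)))·exp(−(4.70−5.5)²/(2·1.3²)) = 0.306879·exp(-0.18935) = 0.253941
Multiply by the mixture weights:
  w_A·p_A = 0.27 × 0.00443185 = 0.0011966
  w_B·p_B = 0.33 × 0.0437031 = 0.014422
  w_C·p_C = 0.22 × 0.403285 = 0.0887226
  w_D·p_D = 0.18 × 0.253941 = 0.0457094
Marginal: 0.0011966 + 0.014422 + 0.0887226 + 0.0457094 = 0.150051
So the posterior for Class D is 0.0457094 / 0.150051 ≈ 0.305.

0.305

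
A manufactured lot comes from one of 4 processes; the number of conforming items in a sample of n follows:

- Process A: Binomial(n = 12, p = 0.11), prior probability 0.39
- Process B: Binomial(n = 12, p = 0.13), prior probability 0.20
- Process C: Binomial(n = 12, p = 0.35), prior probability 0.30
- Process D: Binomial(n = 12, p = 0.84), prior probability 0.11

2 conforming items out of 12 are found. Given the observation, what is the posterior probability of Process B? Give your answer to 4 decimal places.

Apply Bayes' rule: the posterior for each component is proportional to its prior times its likelihood at x.
Binomial probabilities:
  p_A = 0.249017
  p_B = 0.277091
  p_C = 0.108846
  p_D = 5.12038e-07
Multiply by the mixture weights:
  P(Z=A)·p_A = 0.39 × 0.249017 = 0.0971167
  P(Z=B)·p_B = 0.20 × 0.277091 = 0.0554183
  P(Z=C)·p_C = 0.30 × 0.108846 = 0.0326539
  P(Z=D)·p_D = 0.11 × 5.12038e-07 = 5.63242e-08
Evidence: 0.0971167 + 0.0554183 + 0.0326539 + 5.63242e-08 = 0.185189
P(Process B | x) ≈ 0.2993

0.2993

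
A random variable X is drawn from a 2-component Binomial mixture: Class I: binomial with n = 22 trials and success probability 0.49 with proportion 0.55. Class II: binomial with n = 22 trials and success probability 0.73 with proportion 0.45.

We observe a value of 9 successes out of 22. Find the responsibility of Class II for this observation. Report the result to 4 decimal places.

Posterior ∝ prior × likelihood, so P(k | x) ∝ π_k f_k(x); normalise over all components.
Component likelihoods at x = 9 successes out of 22:
  p_I = C(22,9)·0.49^9·0.51^13 = 497420·0.00162841·0.000157911 = 0.127909
  p_II = C(22,9)·0.73^9·0.27^13 = 497420·0.0588716·4.05256e-08 = 0.00118675
Prior × likelihood for each component:
  π_I·p_I = 0.55 × 0.127909 = 0.0703498
  π_II·p_II = 0.45 × 0.00118675 = 0.000534036
Evidence: 0.0703498 + 0.000534036 = 0.0708838
P(Class II | 9 successes out of 22) = 0.000534036 / 0.0708838 ≈ 0.0075

0.0075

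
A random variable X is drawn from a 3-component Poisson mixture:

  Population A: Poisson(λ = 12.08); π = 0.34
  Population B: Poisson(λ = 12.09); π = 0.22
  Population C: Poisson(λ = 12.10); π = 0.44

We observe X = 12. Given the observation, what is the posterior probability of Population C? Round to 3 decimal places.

P(component k | x) = P(Z=k)·f_k(x) / marginal(x), where marginal(x) = Σ_j P(Z=j)·f_j(x).
Evaluate each component's likelihood at the observed value:
  p_A = e^(−12.08)·12.08^12/12! = 0.114338
  p_B = e^(−12.09)·12.09^12/12! = 0.11433
  p_C = e^(−12.10)·12.10^12/12! = 0.114321
Multiply by the mixture weights:
  P(Z=A)·p_A = 0.34 × 0.114338 = 0.0388748
  P(Z=B)·p_B = 0.22 × 0.11433 = 0.0251525
  P(Z=C)·p_C = 0.44 × 0.114321 = 0.050301
Evidence: 0.0388748 + 0.0251525 + 0.050301 = 0.114328
P(Population C | x) = 0.050301 / 0.114328 ≈ 0.440

0.440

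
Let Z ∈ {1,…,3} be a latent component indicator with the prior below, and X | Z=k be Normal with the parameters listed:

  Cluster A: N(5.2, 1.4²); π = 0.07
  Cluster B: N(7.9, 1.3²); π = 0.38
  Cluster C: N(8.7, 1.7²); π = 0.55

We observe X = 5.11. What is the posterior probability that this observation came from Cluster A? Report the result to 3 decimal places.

Apply Bayes' rule: the posterior for each component is proportional to its prior times its likelihood at x.
Evaluate each component's likelihood at the observed value:
  p_A = (1/(1.4·√(2π)))·exp(−(5.11−5.2)²/(2·1.4²)) = 0.284959·exp(-0.00207) = 0.284371
  p_B = (1/(1.3·√(2π)))·exp(−(5.11−7.9)²/(2·1.3²)) = 0.306879·exp(-2.30299) = 0.0306755
  p_C = (1/(1.7·√(2π)))·exp(−(5.11−8.7)²/(2·1.7²)) = 0.234672·exp(-2.22978) = 0.0252396
Multiply by the mixture weights:
  w_A·p_A = 0.07 × 0.284371 = 0.0199059
  w_B·p_B = 0.38 × 0.0306755 = 0.0116567
  w_C·p_C = 0.55 × 0.0252396 = 0.0138818
Sum: 0.0199059 + 0.0116567 + 0.0138818 = 0.0454444
P(Cluster A | 5.11) = 0.0199059 / 0.0454444 ≈ 0.438

0.438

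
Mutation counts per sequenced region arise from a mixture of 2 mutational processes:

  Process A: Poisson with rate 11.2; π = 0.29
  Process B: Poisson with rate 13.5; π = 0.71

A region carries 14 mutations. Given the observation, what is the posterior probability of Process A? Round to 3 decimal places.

Posterior ∝ prior × likelihood, so P(k | x) ∝ π_k f_k(x); normalise over all components.
Component likelihoods at x = 14 mutations:
  p_A = 0.0766559
  p_B = 0.105024
Multiply by the mixture weights:
  π_A·p_A = 0.29 × 0.0766559 = 0.0222302
  π_B·p_B = 0.71 × 0.105024 = 0.0745671
Marginal: 0.0222302 + 0.0745671 = 0.0967973
Responsibility of Process A: 0.0222302 / 0.0967973 ≈ 0.230

0.230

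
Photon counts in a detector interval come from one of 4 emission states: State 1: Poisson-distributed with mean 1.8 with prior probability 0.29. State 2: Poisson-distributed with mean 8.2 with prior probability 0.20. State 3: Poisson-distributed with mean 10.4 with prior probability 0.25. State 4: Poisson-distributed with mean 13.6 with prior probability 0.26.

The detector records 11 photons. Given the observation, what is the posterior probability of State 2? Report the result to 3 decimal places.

0.226

P(component k | x) = w_k·f_k(x) / marginal(x), where marginal(x) = Σ_j w_j·f_j(x).
Poisson probabilities:
  p_1 = e^(−1.8)·1.8^11/11! = 2.66141e-06
  p_2 = e^(−8.2)·8.2^11/11! = 0.07755
  p_3 = e^(−10.4)·10.4^11/11! = 0.117368
  p_4 = e^(−13.6)·13.6^11/11! = 0.0914887
Prior × likelihood for each component:
  w_1·p_1 = 0.29 × 2.66141e-06 = 7.71809e-07
  w_2·p_2 = 0.20 × 0.07755 = 0.01551
  w_3·p_3 = 0.25 × 0.117368 = 0.0293419
  w_4·p_4 = 0.26 × 0.0914887 = 0.0237871
Sum: 7.71809e-07 + 0.01551 + 0.0293419 + 0.0237871 = 0.0686397
P(State 2 | x) ≈ 0.226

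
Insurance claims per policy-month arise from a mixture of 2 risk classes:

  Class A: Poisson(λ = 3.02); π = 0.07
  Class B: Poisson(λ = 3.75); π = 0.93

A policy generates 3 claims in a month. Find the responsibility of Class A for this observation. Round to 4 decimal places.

Apply Bayes' rule: the posterior for each component is proportional to its prior times its likelihood at x.
Evaluate each component's likelihood at the observed value:
  L_A = 0.224027
  L_B = 0.206699
Unnormalised posteriors:
  w_A·L_A = 0.07 × 0.224027 = 0.0156819
  w_B·L_B = 0.93 × 0.206699 = 0.19223
Normaliser: 0.0156819 + 0.19223 = 0.207912
Responsibility of Class A: 0.0156819 / 0.207912 ≈ 0.0754

0.0754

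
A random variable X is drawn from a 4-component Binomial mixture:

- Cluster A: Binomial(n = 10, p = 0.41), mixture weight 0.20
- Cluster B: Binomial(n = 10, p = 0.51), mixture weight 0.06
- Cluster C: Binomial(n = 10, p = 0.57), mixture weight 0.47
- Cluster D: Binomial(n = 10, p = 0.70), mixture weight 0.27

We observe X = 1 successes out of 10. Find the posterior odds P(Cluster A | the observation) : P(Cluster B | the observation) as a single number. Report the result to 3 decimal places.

14.256

Posterior odds = (π_i f_i(x)) / (π_j f_j(x)); the normalising sum cancels.
Binomial probabilities:
  L_A = 0.0355183
  L_B = 0.00830491
  L_C = 0.00286478
  L_D = 0.000137781
Odds = (0.20/0.06) × (0.0355183/0.00830491) = 3.33333 × 4.27678 ≈ 14.256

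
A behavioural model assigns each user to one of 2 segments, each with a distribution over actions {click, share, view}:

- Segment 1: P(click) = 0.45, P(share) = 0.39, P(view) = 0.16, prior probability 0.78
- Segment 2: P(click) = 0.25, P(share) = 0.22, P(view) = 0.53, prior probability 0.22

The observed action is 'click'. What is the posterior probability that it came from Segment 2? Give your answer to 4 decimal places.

0.1355

Apply Bayes' rule: the posterior for each component is proportional to its prior times its likelihood at x.
Component likelihoods at x = 'click':
  p_1 = P(click | comp) = 0.45
  p_2 = P(click | comp) = 0.25
Prior × likelihood for each component:
  π_1·p_1 = 0.78 × 0.45 = 0.351
  π_2·p_2 = 0.22 × 0.25 = 0.055
Marginal: 0.351 + 0.055 = 0.406
So the posterior for Segment 2 is 0.055 / 0.406 ≈ 0.1355.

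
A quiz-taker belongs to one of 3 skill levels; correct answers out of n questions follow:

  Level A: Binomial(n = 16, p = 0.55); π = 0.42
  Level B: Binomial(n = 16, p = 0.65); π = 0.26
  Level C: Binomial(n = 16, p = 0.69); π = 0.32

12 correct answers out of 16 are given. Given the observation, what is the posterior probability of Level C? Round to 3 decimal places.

0.493

Apply Bayes' rule: the posterior for each component is proportional to its prior times its likelihood at x.
Evaluate each component's likelihood at the observed value:
  p_A = C(16,12)·0.55^12·0.45^4 = 1820·0.000766218·0.0410062 = 0.0571839
  p_B = C(16,12)·0.65^12·0.35^4 = 1820·0.00568801·0.0150062 = 0.155347
  p_C = C(16,12)·0.69^12·0.31^4 = 1820·0.0116463·0.00923521 = 0.195752
Unnormalised posteriors:
  w_A·p_A = 0.42 × 0.0571839 = 0.0240172
  w_B·p_B = 0.26 × 0.155347 = 0.0403903
  w_C·p_C = 0.32 × 0.195752 = 0.0626408
Marginal: 0.0240172 + 0.0403903 + 0.0626408 = 0.127048
P(Level C | 12 correct answers out of 16) = 0.0626408 / 0.127048 ≈ 0.493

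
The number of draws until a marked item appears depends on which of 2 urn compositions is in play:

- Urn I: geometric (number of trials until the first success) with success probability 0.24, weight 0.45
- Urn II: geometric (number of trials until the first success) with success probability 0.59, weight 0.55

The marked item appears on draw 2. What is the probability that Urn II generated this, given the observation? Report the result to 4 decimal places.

Posterior ∝ prior × likelihood, so P(k | x) ∝ π_k f_k(x); normalise over all components.
Geometric probabilities:
  L_I = 0.1824
  L_II = 0.2419
Weight by the priors:
  π_I·L_I = 0.45 × 0.1824 = 0.08208
  π_II·L_II = 0.55 × 0.2419 = 0.133045
Evidence: 0.08208 + 0.133045 = 0.215125
P(Urn II | x) = 0.133045 / 0.215125 ≈ 0.6185

0.6185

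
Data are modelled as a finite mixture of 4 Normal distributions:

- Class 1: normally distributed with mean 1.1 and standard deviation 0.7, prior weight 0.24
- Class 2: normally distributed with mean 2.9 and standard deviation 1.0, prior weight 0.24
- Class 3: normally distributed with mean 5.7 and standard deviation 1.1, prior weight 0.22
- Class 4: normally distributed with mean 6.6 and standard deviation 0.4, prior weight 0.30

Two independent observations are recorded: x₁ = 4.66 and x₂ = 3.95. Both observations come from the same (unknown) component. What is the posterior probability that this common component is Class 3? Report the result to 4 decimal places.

0.5275

P(component k | x) = π_k·f_k(x) / marginal(x), where marginal(x) = Σ_j π_j·f_j(x).
Since both observations come from the same component, the likelihood for component k is f_k(x₁)·f_k(x₂).
  p_1 = [(1/(0.7·√(2π)))·exp(−(4.66−1.1)²/(2·0.7²)) = 0.569918·exp(-12.93224) = 1.37851e-06] × [0.000143306] = 1.97548e-10
  p_2 = [(1/(1.0·√(2π)))·exp(−(4.66−2.9)²/(2·1.0²)) = 0.398942·exp(-1.54880) = 0.0847764] × [0.229882] = 0.0194886
  p_3 = [(1/(1.1·√(2π)))·exp(−(4.66−5.7)²/(2·1.1²)) = 0.362675·exp(-0.44694) = 0.23196] × [0.10231] = 0.0237319
  p_4 = [(1/(0.4·√(2π)))·exp(−(4.66−6.6)²/(2·0.4²)) = 0.997356·exp(-11.76125) = 7.78044e-06] × [2.93847e-10] = 2.28626e-15
Multiply by the mixture weights:
  π_1·p_1 = 0.24 × 1.97548e-10 = 4.74116e-11
  π_2·p_2 = 0.24 × 0.0194886 = 0.00467726
  π_3·p_3 = 0.22 × 0.0237319 = 0.00522102
  π_4·p_4 = 0.30 × 2.28626e-15 = 6.85879e-16
Evidence: 4.74116e-11 + 0.00467726 + 0.00522102 + 6.85879e-16 = 0.00989827
So the posterior for Class 3 is 0.00522102 / 0.00989827 ≈ 0.5275.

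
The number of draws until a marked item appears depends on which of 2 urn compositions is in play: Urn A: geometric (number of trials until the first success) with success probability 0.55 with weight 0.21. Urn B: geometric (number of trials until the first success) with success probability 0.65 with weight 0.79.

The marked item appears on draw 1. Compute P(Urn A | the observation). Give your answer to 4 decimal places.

Apply Bayes' rule: the posterior for each component is proportional to its prior times its likelihood at x.
Evaluate each component's likelihood at the observed value:
  f_A = 0.55
  f_B = 0.65
Multiply by the mixture weights:
  π_A·f_A = 0.21 × 0.55 = 0.1155
  π_B·f_B = 0.79 × 0.65 = 0.5135
Normaliser: 0.1155 + 0.5135 = 0.629
So the posterior for Urn A is 0.1155 / 0.629 ≈ 0.1836.

0.1836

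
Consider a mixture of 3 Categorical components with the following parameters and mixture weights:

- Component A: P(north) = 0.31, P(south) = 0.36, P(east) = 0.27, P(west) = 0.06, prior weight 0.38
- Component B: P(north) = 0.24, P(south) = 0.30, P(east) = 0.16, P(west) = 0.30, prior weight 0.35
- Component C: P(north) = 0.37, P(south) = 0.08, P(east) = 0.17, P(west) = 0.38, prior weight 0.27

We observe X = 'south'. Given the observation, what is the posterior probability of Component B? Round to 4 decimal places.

0.3986

Posterior ∝ prior × likelihood, so P(k | x) ∝ π_k f_k(x); normalise over all components.
Categorical probabilities:
  L_A = P(south | comp) = 0.36
  L_B = P(south | comp) = 0.30
  L_C = P(south | comp) = 0.08
Weight by the priors:
  π_A·L_A = 0.38 × 0.36 = 0.1368
  π_B·L_B = 0.35 × 0.3 = 0.105
  π_C·L_C = 0.27 × 0.08 = 0.0216
Denominator: 0.1368 + 0.105 + 0.0216 = 0.2634
Responsibility of Component B: 0.105 / 0.2634 ≈ 0.3986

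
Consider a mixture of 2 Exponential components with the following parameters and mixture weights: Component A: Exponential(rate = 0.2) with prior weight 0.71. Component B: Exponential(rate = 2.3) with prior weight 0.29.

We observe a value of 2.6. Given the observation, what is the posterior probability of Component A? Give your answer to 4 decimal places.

0.9804

By Bayes' theorem, P(k | x) = π_k f_k(x) / Σ_j π_j f_j(x).
Component likelihoods at x = 2.6:
  p_A = 0.118904
  p_B = 0.0058163
Weight by the priors:
  π_A·p_A = 0.71 × 0.118904 = 0.0844219
  π_B·p_B = 0.29 × 0.0058163 = 0.00168673
Normaliser: 0.0844219 + 0.00168673 = 0.0861086
So the posterior for Component A is 0.0844219 / 0.0861086 ≈ 0.9804.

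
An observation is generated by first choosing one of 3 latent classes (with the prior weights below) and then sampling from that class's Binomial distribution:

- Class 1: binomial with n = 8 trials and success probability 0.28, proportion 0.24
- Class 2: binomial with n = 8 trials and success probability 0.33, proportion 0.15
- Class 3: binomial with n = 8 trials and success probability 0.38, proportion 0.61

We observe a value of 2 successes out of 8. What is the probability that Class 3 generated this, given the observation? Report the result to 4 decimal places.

By Bayes' theorem, P(k | x) = π_k f_k(x) / Σ_j π_j f_j(x).
Evaluate each component's likelihood at the observed value:
  L_1 = C(8,2)·0.28^2·0.72^6 = 28·0.0784·0.139314 = 0.305822
  L_2 = C(8,2)·0.33^2·0.67^6 = 28·0.1089·0.0904584 = 0.275826
  L_3 = C(8,2)·0.38^2·0.62^6 = 28·0.1444·0.0568002 = 0.229655
Weight by the priors:
  π_1·L_1 = 0.24 × 0.305822 = 0.0733973
  π_2·L_2 = 0.15 × 0.275826 = 0.0413739
  π_3·L_3 = 0.61 × 0.229655 = 0.140089
Denominator: 0.0733973 + 0.0413739 + 0.140089 = 0.254861
Responsibility of Class 3: 0.140089 / 0.254861 ≈ 0.5497

0.5497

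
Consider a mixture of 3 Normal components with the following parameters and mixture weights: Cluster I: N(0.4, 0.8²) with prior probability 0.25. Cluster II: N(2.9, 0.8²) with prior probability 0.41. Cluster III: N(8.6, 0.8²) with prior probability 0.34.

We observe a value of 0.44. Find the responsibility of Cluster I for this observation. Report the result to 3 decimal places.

0.986

By Bayes' theorem, P(k | x) = P(Z=k) f_k(x) / Σ_j P(Z=j) f_j(x).
Evaluate each component's likelihood at the observed value:
  L_I = 0.498055
  L_II = 0.0044112
  L_III = 1.27591e-23
Multiply by the mixture weights:
  P(Z=I)·L_I = 0.25 × 0.498055 = 0.124514
  P(Z=II)·L_II = 0.41 × 0.0044112 = 0.00180859
  P(Z=III)·L_III = 0.34 × 1.27591e-23 = 4.3381e-24
Marginal: 0.124514 + 0.00180859 + 4.3381e-24 = 0.126322
Responsibility of Cluster I: 0.124514 / 0.126322 ≈ 0.986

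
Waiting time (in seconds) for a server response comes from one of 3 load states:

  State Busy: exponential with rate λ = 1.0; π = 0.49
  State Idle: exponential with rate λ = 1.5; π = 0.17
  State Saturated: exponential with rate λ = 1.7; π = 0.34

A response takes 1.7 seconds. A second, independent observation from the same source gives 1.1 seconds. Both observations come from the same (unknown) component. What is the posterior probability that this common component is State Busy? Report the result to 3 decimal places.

Apply Bayes' rule: the posterior for each component is proportional to its prior times its likelihood at x.
Since both observations come from the same component, the likelihood for component k is f_k(x₁)·f_k(x₂).
  p_Busy = [1.0·e^(−1.0·1.7) = 1.0·e^(−1.7000) = 0.182684] × [0.332871] = 0.0608101
  p_Idle = [1.5·e^(−1.5·1.7) = 1.5·e^(−2.5500) = 0.117122] × [0.288075] = 0.03374
  p_Saturated = [1.7·e^(−1.7·1.7) = 1.7·e^(−2.8900) = 0.0944796] × [0.26201] = 0.0247546
Multiply by the mixture weights:
  w_Busy·p_Busy = 0.49 × 0.0608101 = 0.0297969
  w_Idle·p_Idle = 0.17 × 0.03374 = 0.00573581
  w_Saturated·p_Saturated = 0.34 × 0.0247546 = 0.00841657
Denominator: 0.0297969 + 0.00573581 + 0.00841657 = 0.0439493
P(State Busy | x₁, x₂) ≈ 0.678

0.678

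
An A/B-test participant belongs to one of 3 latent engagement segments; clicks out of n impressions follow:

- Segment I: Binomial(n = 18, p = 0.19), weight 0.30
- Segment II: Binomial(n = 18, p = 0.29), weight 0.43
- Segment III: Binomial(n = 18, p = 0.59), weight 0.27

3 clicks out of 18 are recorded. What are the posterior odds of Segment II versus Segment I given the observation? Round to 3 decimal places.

Only the two components matter; the odds are (π_i f_i(x)) / (π_j f_j(x)).
Component likelihoods at x = 3 clicks out of 18:
  f_I = 0.237261
  f_II = 0.116885
  f_III = 0.000260618
0.0502606 / 0.0711783 ≈ 0.706

0.706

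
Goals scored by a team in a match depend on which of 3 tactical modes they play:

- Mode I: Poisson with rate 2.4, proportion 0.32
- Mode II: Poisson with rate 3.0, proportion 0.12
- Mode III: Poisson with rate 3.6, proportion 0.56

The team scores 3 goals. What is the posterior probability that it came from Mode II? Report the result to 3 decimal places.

By Bayes' theorem, P(k | x) = w_k f_k(x) / Σ_j w_j f_j(x).
Component likelihoods at x = 3 goals:
  p_I = e^(−2.4)·2.4^3/3! = 0.209014
  p_II = e^(−3.0)·3.0^3/3! = 0.224042
  p_III = e^(−3.6)·3.6^3/3! = 0.212469
Multiply by the mixture weights:
  w_I·p_I = 0.32 × 0.209014 = 0.0668845
  w_II·p_II = 0.12 × 0.224042 = 0.026885
  w_III·p_III = 0.56 × 0.212469 = 0.118983
Sum: 0.0668845 + 0.026885 + 0.118983 = 0.212752
P(Mode II | the observation) = 0.026885 / 0.212752 ≈ 0.126

0.126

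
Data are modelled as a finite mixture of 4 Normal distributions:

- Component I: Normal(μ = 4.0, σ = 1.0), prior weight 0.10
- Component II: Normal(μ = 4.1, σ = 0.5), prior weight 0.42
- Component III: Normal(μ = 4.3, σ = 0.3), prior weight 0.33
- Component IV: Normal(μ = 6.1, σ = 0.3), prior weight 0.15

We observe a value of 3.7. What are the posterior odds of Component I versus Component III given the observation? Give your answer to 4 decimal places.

Since P(k|x) ∝ π_k f_k(x), the posterior odds are π_i f_i(x) / (π_j f_j(x)).
Evaluate each component's likelihood at the observed value:
  f_I = 0.381388
  f_II = 0.579383
  f_III = 0.17997
  f_IV = 1.68409e-14
Posterior odds = (π_I·f_I) / (π_III·f_III) = (0.10·0.381388) / (0.33·0.17997) = 0.0381388 / 0.0593901 ≈ 0.6422

0.6422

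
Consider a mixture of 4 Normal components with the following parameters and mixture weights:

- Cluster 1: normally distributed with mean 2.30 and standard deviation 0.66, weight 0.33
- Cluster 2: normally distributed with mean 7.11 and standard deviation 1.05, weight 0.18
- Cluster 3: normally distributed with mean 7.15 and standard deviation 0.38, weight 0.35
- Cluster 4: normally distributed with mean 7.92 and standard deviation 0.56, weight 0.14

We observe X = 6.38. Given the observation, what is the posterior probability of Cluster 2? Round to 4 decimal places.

Posterior ∝ prior × likelihood, so P(k | x) ∝ P(Z=k) f_k(x); normalise over all components.
Component likelihoods at x = 6.38:
  f_1 = (1/(0.66·√(2π)))·exp(−(6.38−2.30)²/(2·0.66²)) = 0.604458·exp(-19.10744) = 3.04166e-09
  f_2 = (1/(1.05·√(2π)))·exp(−(6.38−7.11)²/(2·1.05²)) = 0.379945·exp(-0.24168) = 0.298374
  f_3 = (1/(0.38·√(2π)))·exp(−(6.38−7.15)²/(2·0.38²)) = 1.049848·exp(-2.05298) = 0.13475
  f_4 = (1/(0.56·√(2π)))·exp(−(6.38−7.92)²/(2·0.56²)) = 0.712397·exp(-3.78125) = 0.0162385
Prior × likelihood for each component:
  P(Z=1)·f_1 = 0.33 × 3.04166e-09 = 1.00375e-09
  P(Z=2)·f_2 = 0.18 × 0.298374 = 0.0537074
  P(Z=3)·f_3 = 0.35 × 0.13475 = 0.0471626
  P(Z=4)·f_4 = 0.14 × 0.0162385 = 0.00227339
Marginal: 1.00375e-09 + 0.0537074 + 0.0471626 + 0.00227339 = 0.103143
So the posterior for Cluster 2 is 0.0537074 / 0.103143 ≈ 0.5207.

0.5207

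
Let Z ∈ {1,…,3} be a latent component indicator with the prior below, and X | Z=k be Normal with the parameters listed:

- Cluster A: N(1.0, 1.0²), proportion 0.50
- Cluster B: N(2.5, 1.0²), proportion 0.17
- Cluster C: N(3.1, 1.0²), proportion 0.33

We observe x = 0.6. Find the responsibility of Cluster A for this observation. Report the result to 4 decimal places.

Posterior ∝ prior × likelihood, so P(k | x) ∝ π_k f_k(x); normalise over all components.
Component likelihoods at x = 0.6:
  f_A = (1/(1.0·√(2π)))·exp(−(0.6−1.0)²/(2·1.0²)) = 0.398942·exp(-0.08000) = 0.36827
  f_B = (1/(1.0·√(2π)))·exp(−(0.6−2.5)²/(2·1.0²)) = 0.398942·exp(-1.80500) = 0.0656158
  f_C = (1/(1.0·√(2π)))·exp(−(0.6−3.1)²/(2·1.0²)) = 0.398942·exp(-3.12500) = 0.0175283
Weight by the priors:
  π_A·f_A = 0.50 × 0.36827 = 0.184135
  π_B·f_B = 0.17 × 0.0656158 = 0.0111547
  π_C·f_C = 0.33 × 0.0175283 = 0.00578434
Denominator: 0.184135 + 0.0111547 + 0.00578434 = 0.201074
Responsibility of Cluster A: 0.184135 / 0.201074 ≈ 0.9158

0.9158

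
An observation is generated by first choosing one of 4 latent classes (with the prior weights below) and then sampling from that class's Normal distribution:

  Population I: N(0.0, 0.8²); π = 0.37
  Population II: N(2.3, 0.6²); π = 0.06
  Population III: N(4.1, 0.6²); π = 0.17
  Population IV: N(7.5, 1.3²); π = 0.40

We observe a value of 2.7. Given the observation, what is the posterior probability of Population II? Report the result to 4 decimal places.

0.7961

Posterior ∝ prior × likelihood, so P(k | x) ∝ P(Z=k) f_k(x); normalise over all components.
Evaluate each component's likelihood at the observed value:
  p_I = 0.0016764
  p_II = 0.532413
  p_III = 0.0437031
  p_IV = 0.000336178
Unnormalised posteriors:
  P(Z=I)·p_I = 0.37 × 0.0016764 = 0.000620267
  P(Z=II)·p_II = 0.06 × 0.532413 = 0.0319448
  P(Z=III)·p_III = 0.17 × 0.0437031 = 0.00742954
  P(Z=IV)·p_IV = 0.40 × 0.000336178 = 0.000134471
Normaliser: 0.000620267 + 0.0319448 + 0.00742954 + 0.000134471 = 0.0401291
P(Population II | data) = 0.0319448 / 0.0401291 ≈ 0.7961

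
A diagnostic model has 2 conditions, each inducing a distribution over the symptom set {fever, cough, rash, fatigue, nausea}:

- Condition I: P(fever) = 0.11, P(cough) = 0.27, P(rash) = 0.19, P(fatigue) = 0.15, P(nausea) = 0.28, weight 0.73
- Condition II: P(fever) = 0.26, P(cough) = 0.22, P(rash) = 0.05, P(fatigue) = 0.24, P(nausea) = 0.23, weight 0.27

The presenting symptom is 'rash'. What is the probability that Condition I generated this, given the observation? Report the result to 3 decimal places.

Apply Bayes' rule: the posterior for each component is proportional to its prior times its likelihood at x.
Component likelihoods at x = 'rash':
  p_I = 0.19
  p_II = 0.05
Multiply by the mixture weights:
  π_I·p_I = 0.73 × 0.19 = 0.1387
  π_II·p_II = 0.27 × 0.05 = 0.0135
Normaliser: 0.1387 + 0.0135 = 0.1522
P(Condition I | 'rash') ≈ 0.911

0.911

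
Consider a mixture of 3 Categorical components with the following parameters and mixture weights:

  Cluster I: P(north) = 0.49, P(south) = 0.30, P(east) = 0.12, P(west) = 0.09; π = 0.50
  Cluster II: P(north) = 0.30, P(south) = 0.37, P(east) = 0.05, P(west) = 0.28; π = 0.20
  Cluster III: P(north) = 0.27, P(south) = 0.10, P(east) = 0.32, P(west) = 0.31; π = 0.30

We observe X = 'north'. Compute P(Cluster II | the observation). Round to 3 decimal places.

Posterior ∝ prior × likelihood, so P(k | x) ∝ π_k f_k(x); normalise over all components.
Categorical probabilities:
  L_I = P(north | comp) = 0.49
  L_II = P(north | comp) = 0.30
  L_III = P(north | comp) = 0.27
Weight by the priors:
  π_I·L_I = 0.50 × 0.49 = 0.245
  π_II·L_II = 0.20 × 0.3 = 0.06
  π_III·L_III = 0.30 × 0.27 = 0.081
Evidence: 0.245 + 0.06 + 0.081 = 0.386
P(Cluster II | 'north') ≈ 0.155

0.155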